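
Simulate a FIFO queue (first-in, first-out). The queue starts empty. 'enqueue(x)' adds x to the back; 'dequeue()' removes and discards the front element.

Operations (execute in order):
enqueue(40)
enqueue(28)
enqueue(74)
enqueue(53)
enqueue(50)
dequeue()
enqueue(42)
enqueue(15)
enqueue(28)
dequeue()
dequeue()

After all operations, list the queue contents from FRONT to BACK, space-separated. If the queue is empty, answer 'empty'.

enqueue(40): [40]
enqueue(28): [40, 28]
enqueue(74): [40, 28, 74]
enqueue(53): [40, 28, 74, 53]
enqueue(50): [40, 28, 74, 53, 50]
dequeue(): [28, 74, 53, 50]
enqueue(42): [28, 74, 53, 50, 42]
enqueue(15): [28, 74, 53, 50, 42, 15]
enqueue(28): [28, 74, 53, 50, 42, 15, 28]
dequeue(): [74, 53, 50, 42, 15, 28]
dequeue(): [53, 50, 42, 15, 28]

Answer: 53 50 42 15 28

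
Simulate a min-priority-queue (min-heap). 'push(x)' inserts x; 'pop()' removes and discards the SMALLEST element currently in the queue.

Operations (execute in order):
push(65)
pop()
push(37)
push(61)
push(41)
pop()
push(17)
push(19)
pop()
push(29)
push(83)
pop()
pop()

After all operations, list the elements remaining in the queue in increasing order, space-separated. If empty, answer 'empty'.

push(65): heap contents = [65]
pop() → 65: heap contents = []
push(37): heap contents = [37]
push(61): heap contents = [37, 61]
push(41): heap contents = [37, 41, 61]
pop() → 37: heap contents = [41, 61]
push(17): heap contents = [17, 41, 61]
push(19): heap contents = [17, 19, 41, 61]
pop() → 17: heap contents = [19, 41, 61]
push(29): heap contents = [19, 29, 41, 61]
push(83): heap contents = [19, 29, 41, 61, 83]
pop() → 19: heap contents = [29, 41, 61, 83]
pop() → 29: heap contents = [41, 61, 83]

Answer: 41 61 83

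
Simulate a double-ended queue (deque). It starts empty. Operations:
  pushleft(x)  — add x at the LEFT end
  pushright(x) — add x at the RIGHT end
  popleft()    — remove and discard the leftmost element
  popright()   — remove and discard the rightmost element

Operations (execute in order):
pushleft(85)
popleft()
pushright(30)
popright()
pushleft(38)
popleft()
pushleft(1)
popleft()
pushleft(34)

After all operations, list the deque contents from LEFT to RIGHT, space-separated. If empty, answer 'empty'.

pushleft(85): [85]
popleft(): []
pushright(30): [30]
popright(): []
pushleft(38): [38]
popleft(): []
pushleft(1): [1]
popleft(): []
pushleft(34): [34]

Answer: 34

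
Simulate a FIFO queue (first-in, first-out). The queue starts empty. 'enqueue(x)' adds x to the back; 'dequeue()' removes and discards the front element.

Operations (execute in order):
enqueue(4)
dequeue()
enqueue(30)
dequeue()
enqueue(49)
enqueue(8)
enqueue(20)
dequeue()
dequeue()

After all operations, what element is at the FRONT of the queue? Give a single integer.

enqueue(4): queue = [4]
dequeue(): queue = []
enqueue(30): queue = [30]
dequeue(): queue = []
enqueue(49): queue = [49]
enqueue(8): queue = [49, 8]
enqueue(20): queue = [49, 8, 20]
dequeue(): queue = [8, 20]
dequeue(): queue = [20]

Answer: 20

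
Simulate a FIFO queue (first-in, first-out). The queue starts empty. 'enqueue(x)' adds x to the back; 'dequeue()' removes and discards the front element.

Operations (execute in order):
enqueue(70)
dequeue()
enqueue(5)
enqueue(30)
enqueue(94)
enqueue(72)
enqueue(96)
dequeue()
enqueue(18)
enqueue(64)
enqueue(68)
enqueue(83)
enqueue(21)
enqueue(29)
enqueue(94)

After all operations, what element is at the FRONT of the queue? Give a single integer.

enqueue(70): queue = [70]
dequeue(): queue = []
enqueue(5): queue = [5]
enqueue(30): queue = [5, 30]
enqueue(94): queue = [5, 30, 94]
enqueue(72): queue = [5, 30, 94, 72]
enqueue(96): queue = [5, 30, 94, 72, 96]
dequeue(): queue = [30, 94, 72, 96]
enqueue(18): queue = [30, 94, 72, 96, 18]
enqueue(64): queue = [30, 94, 72, 96, 18, 64]
enqueue(68): queue = [30, 94, 72, 96, 18, 64, 68]
enqueue(83): queue = [30, 94, 72, 96, 18, 64, 68, 83]
enqueue(21): queue = [30, 94, 72, 96, 18, 64, 68, 83, 21]
enqueue(29): queue = [30, 94, 72, 96, 18, 64, 68, 83, 21, 29]
enqueue(94): queue = [30, 94, 72, 96, 18, 64, 68, 83, 21, 29, 94]

Answer: 30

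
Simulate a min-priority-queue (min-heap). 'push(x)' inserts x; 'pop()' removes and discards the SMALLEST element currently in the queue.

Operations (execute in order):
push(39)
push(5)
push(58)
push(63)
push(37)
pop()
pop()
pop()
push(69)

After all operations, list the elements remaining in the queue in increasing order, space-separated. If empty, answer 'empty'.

push(39): heap contents = [39]
push(5): heap contents = [5, 39]
push(58): heap contents = [5, 39, 58]
push(63): heap contents = [5, 39, 58, 63]
push(37): heap contents = [5, 37, 39, 58, 63]
pop() → 5: heap contents = [37, 39, 58, 63]
pop() → 37: heap contents = [39, 58, 63]
pop() → 39: heap contents = [58, 63]
push(69): heap contents = [58, 63, 69]

Answer: 58 63 69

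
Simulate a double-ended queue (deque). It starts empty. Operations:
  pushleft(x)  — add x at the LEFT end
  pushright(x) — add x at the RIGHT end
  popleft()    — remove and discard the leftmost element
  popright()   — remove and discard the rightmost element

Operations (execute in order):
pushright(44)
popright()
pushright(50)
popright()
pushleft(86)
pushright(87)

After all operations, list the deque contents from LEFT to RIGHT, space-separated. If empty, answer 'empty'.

pushright(44): [44]
popright(): []
pushright(50): [50]
popright(): []
pushleft(86): [86]
pushright(87): [86, 87]

Answer: 86 87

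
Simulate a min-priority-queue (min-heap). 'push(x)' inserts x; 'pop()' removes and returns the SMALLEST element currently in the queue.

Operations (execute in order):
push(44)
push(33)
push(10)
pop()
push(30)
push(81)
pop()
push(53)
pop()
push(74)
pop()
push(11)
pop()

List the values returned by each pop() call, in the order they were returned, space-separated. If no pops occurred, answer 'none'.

Answer: 10 30 33 44 11

Derivation:
push(44): heap contents = [44]
push(33): heap contents = [33, 44]
push(10): heap contents = [10, 33, 44]
pop() → 10: heap contents = [33, 44]
push(30): heap contents = [30, 33, 44]
push(81): heap contents = [30, 33, 44, 81]
pop() → 30: heap contents = [33, 44, 81]
push(53): heap contents = [33, 44, 53, 81]
pop() → 33: heap contents = [44, 53, 81]
push(74): heap contents = [44, 53, 74, 81]
pop() → 44: heap contents = [53, 74, 81]
push(11): heap contents = [11, 53, 74, 81]
pop() → 11: heap contents = [53, 74, 81]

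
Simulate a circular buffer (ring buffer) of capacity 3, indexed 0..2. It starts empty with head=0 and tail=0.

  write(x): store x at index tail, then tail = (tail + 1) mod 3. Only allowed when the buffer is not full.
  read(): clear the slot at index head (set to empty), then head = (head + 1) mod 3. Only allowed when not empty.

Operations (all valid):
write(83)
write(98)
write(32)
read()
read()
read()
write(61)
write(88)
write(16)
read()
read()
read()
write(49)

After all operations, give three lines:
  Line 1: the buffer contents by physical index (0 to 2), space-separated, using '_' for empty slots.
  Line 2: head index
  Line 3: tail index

write(83): buf=[83 _ _], head=0, tail=1, size=1
write(98): buf=[83 98 _], head=0, tail=2, size=2
write(32): buf=[83 98 32], head=0, tail=0, size=3
read(): buf=[_ 98 32], head=1, tail=0, size=2
read(): buf=[_ _ 32], head=2, tail=0, size=1
read(): buf=[_ _ _], head=0, tail=0, size=0
write(61): buf=[61 _ _], head=0, tail=1, size=1
write(88): buf=[61 88 _], head=0, tail=2, size=2
write(16): buf=[61 88 16], head=0, tail=0, size=3
read(): buf=[_ 88 16], head=1, tail=0, size=2
read(): buf=[_ _ 16], head=2, tail=0, size=1
read(): buf=[_ _ _], head=0, tail=0, size=0
write(49): buf=[49 _ _], head=0, tail=1, size=1

Answer: 49 _ _
0
1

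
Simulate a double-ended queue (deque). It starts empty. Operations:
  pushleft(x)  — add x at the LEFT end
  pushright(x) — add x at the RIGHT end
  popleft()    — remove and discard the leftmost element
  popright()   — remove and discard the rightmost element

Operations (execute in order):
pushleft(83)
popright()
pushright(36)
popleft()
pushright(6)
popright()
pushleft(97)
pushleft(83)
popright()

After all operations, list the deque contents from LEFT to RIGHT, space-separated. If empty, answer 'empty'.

pushleft(83): [83]
popright(): []
pushright(36): [36]
popleft(): []
pushright(6): [6]
popright(): []
pushleft(97): [97]
pushleft(83): [83, 97]
popright(): [83]

Answer: 83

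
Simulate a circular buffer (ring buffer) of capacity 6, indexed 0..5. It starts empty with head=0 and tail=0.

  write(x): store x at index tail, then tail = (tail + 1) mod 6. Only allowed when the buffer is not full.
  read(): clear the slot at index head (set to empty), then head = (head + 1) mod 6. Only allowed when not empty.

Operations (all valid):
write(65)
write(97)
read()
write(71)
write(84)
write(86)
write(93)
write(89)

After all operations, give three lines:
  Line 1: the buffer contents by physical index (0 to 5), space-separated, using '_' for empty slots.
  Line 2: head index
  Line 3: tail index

write(65): buf=[65 _ _ _ _ _], head=0, tail=1, size=1
write(97): buf=[65 97 _ _ _ _], head=0, tail=2, size=2
read(): buf=[_ 97 _ _ _ _], head=1, tail=2, size=1
write(71): buf=[_ 97 71 _ _ _], head=1, tail=3, size=2
write(84): buf=[_ 97 71 84 _ _], head=1, tail=4, size=3
write(86): buf=[_ 97 71 84 86 _], head=1, tail=5, size=4
write(93): buf=[_ 97 71 84 86 93], head=1, tail=0, size=5
write(89): buf=[89 97 71 84 86 93], head=1, tail=1, size=6

Answer: 89 97 71 84 86 93
1
1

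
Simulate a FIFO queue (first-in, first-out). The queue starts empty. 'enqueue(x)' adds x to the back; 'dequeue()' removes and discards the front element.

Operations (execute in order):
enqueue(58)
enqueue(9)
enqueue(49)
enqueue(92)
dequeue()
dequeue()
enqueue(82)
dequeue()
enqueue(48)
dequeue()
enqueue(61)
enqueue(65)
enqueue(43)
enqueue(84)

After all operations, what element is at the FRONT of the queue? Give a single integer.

Answer: 82

Derivation:
enqueue(58): queue = [58]
enqueue(9): queue = [58, 9]
enqueue(49): queue = [58, 9, 49]
enqueue(92): queue = [58, 9, 49, 92]
dequeue(): queue = [9, 49, 92]
dequeue(): queue = [49, 92]
enqueue(82): queue = [49, 92, 82]
dequeue(): queue = [92, 82]
enqueue(48): queue = [92, 82, 48]
dequeue(): queue = [82, 48]
enqueue(61): queue = [82, 48, 61]
enqueue(65): queue = [82, 48, 61, 65]
enqueue(43): queue = [82, 48, 61, 65, 43]
enqueue(84): queue = [82, 48, 61, 65, 43, 84]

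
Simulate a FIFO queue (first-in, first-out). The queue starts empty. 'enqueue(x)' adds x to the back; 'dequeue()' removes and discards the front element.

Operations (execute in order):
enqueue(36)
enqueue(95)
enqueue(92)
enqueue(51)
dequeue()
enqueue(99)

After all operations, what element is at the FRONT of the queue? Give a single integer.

Answer: 95

Derivation:
enqueue(36): queue = [36]
enqueue(95): queue = [36, 95]
enqueue(92): queue = [36, 95, 92]
enqueue(51): queue = [36, 95, 92, 51]
dequeue(): queue = [95, 92, 51]
enqueue(99): queue = [95, 92, 51, 99]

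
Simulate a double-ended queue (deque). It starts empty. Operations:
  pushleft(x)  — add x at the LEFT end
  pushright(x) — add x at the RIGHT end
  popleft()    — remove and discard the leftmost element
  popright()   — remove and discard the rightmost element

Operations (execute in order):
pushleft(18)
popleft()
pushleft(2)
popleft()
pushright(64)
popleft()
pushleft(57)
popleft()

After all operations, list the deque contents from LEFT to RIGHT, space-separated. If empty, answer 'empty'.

Answer: empty

Derivation:
pushleft(18): [18]
popleft(): []
pushleft(2): [2]
popleft(): []
pushright(64): [64]
popleft(): []
pushleft(57): [57]
popleft(): []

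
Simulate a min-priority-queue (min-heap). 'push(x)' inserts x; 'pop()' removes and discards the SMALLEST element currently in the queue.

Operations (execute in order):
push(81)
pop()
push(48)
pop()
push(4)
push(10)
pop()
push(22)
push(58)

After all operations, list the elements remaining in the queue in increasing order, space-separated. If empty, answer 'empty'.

push(81): heap contents = [81]
pop() → 81: heap contents = []
push(48): heap contents = [48]
pop() → 48: heap contents = []
push(4): heap contents = [4]
push(10): heap contents = [4, 10]
pop() → 4: heap contents = [10]
push(22): heap contents = [10, 22]
push(58): heap contents = [10, 22, 58]

Answer: 10 22 58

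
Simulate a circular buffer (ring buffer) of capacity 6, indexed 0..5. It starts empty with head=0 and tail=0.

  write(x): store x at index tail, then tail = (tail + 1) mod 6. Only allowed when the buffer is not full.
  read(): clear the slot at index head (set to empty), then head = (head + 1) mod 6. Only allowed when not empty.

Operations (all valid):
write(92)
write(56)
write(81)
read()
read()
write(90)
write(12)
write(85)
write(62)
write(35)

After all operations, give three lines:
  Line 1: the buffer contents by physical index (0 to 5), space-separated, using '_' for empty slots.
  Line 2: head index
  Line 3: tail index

write(92): buf=[92 _ _ _ _ _], head=0, tail=1, size=1
write(56): buf=[92 56 _ _ _ _], head=0, tail=2, size=2
write(81): buf=[92 56 81 _ _ _], head=0, tail=3, size=3
read(): buf=[_ 56 81 _ _ _], head=1, tail=3, size=2
read(): buf=[_ _ 81 _ _ _], head=2, tail=3, size=1
write(90): buf=[_ _ 81 90 _ _], head=2, tail=4, size=2
write(12): buf=[_ _ 81 90 12 _], head=2, tail=5, size=3
write(85): buf=[_ _ 81 90 12 85], head=2, tail=0, size=4
write(62): buf=[62 _ 81 90 12 85], head=2, tail=1, size=5
write(35): buf=[62 35 81 90 12 85], head=2, tail=2, size=6

Answer: 62 35 81 90 12 85
2
2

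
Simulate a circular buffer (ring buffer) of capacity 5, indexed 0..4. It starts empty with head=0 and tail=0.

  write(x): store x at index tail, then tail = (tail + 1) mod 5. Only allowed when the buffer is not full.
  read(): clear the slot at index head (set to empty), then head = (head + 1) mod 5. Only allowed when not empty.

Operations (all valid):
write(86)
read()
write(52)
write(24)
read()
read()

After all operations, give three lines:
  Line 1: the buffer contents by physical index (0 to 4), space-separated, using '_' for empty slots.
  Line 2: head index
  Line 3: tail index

Answer: _ _ _ _ _
3
3

Derivation:
write(86): buf=[86 _ _ _ _], head=0, tail=1, size=1
read(): buf=[_ _ _ _ _], head=1, tail=1, size=0
write(52): buf=[_ 52 _ _ _], head=1, tail=2, size=1
write(24): buf=[_ 52 24 _ _], head=1, tail=3, size=2
read(): buf=[_ _ 24 _ _], head=2, tail=3, size=1
read(): buf=[_ _ _ _ _], head=3, tail=3, size=0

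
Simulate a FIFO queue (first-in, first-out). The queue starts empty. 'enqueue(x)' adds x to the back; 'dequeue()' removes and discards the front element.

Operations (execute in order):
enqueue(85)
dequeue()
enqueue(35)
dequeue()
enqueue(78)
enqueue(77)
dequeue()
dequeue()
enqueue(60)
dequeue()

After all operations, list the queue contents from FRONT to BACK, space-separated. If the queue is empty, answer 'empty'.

Answer: empty

Derivation:
enqueue(85): [85]
dequeue(): []
enqueue(35): [35]
dequeue(): []
enqueue(78): [78]
enqueue(77): [78, 77]
dequeue(): [77]
dequeue(): []
enqueue(60): [60]
dequeue(): []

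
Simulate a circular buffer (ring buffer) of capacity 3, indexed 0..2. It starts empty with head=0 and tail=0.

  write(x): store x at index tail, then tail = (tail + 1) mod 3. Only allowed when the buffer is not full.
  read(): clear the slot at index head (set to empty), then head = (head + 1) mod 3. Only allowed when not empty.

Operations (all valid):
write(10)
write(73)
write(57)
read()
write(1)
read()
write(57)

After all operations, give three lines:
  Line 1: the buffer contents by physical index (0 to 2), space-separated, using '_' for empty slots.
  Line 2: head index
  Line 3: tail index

Answer: 1 57 57
2
2

Derivation:
write(10): buf=[10 _ _], head=0, tail=1, size=1
write(73): buf=[10 73 _], head=0, tail=2, size=2
write(57): buf=[10 73 57], head=0, tail=0, size=3
read(): buf=[_ 73 57], head=1, tail=0, size=2
write(1): buf=[1 73 57], head=1, tail=1, size=3
read(): buf=[1 _ 57], head=2, tail=1, size=2
write(57): buf=[1 57 57], head=2, tail=2, size=3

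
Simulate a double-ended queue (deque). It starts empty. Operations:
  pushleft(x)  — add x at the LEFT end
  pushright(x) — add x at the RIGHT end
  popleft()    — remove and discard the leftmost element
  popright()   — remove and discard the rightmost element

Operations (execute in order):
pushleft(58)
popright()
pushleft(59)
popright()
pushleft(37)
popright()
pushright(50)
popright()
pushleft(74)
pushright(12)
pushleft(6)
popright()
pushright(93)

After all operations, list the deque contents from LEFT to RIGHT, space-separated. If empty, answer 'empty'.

Answer: 6 74 93

Derivation:
pushleft(58): [58]
popright(): []
pushleft(59): [59]
popright(): []
pushleft(37): [37]
popright(): []
pushright(50): [50]
popright(): []
pushleft(74): [74]
pushright(12): [74, 12]
pushleft(6): [6, 74, 12]
popright(): [6, 74]
pushright(93): [6, 74, 93]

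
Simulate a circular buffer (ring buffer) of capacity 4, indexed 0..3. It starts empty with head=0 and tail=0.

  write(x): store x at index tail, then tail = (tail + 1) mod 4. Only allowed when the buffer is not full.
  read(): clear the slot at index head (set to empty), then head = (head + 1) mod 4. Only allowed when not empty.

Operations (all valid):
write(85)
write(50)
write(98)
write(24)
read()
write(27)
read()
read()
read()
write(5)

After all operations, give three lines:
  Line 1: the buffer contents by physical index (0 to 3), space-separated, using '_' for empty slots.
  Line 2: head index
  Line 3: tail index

write(85): buf=[85 _ _ _], head=0, tail=1, size=1
write(50): buf=[85 50 _ _], head=0, tail=2, size=2
write(98): buf=[85 50 98 _], head=0, tail=3, size=3
write(24): buf=[85 50 98 24], head=0, tail=0, size=4
read(): buf=[_ 50 98 24], head=1, tail=0, size=3
write(27): buf=[27 50 98 24], head=1, tail=1, size=4
read(): buf=[27 _ 98 24], head=2, tail=1, size=3
read(): buf=[27 _ _ 24], head=3, tail=1, size=2
read(): buf=[27 _ _ _], head=0, tail=1, size=1
write(5): buf=[27 5 _ _], head=0, tail=2, size=2

Answer: 27 5 _ _
0
2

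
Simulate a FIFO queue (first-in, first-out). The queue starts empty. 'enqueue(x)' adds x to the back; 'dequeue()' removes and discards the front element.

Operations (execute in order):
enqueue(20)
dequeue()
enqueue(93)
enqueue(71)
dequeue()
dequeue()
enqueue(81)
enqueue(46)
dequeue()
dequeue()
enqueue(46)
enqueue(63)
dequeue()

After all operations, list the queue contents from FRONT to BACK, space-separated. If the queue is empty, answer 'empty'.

enqueue(20): [20]
dequeue(): []
enqueue(93): [93]
enqueue(71): [93, 71]
dequeue(): [71]
dequeue(): []
enqueue(81): [81]
enqueue(46): [81, 46]
dequeue(): [46]
dequeue(): []
enqueue(46): [46]
enqueue(63): [46, 63]
dequeue(): [63]

Answer: 63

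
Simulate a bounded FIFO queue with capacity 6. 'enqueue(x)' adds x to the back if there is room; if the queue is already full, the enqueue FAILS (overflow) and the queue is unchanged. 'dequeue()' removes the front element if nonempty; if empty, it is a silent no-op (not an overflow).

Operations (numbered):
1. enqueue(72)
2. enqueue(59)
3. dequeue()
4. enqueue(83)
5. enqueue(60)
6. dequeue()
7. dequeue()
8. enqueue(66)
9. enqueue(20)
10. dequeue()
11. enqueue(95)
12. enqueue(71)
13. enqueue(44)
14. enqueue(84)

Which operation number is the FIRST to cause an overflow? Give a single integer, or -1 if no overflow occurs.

Answer: -1

Derivation:
1. enqueue(72): size=1
2. enqueue(59): size=2
3. dequeue(): size=1
4. enqueue(83): size=2
5. enqueue(60): size=3
6. dequeue(): size=2
7. dequeue(): size=1
8. enqueue(66): size=2
9. enqueue(20): size=3
10. dequeue(): size=2
11. enqueue(95): size=3
12. enqueue(71): size=4
13. enqueue(44): size=5
14. enqueue(84): size=6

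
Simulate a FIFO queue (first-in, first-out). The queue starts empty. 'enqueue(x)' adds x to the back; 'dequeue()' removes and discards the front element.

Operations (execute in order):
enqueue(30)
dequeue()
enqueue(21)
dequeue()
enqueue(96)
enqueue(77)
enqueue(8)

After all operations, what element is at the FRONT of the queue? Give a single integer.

enqueue(30): queue = [30]
dequeue(): queue = []
enqueue(21): queue = [21]
dequeue(): queue = []
enqueue(96): queue = [96]
enqueue(77): queue = [96, 77]
enqueue(8): queue = [96, 77, 8]

Answer: 96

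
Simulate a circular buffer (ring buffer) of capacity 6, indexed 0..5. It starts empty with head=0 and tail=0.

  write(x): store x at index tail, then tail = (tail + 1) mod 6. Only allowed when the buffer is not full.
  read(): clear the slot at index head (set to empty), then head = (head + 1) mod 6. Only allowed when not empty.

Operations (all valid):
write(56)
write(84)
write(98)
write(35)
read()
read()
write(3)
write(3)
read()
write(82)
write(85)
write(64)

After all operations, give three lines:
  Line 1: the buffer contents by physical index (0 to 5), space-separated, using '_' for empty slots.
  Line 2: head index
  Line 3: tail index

write(56): buf=[56 _ _ _ _ _], head=0, tail=1, size=1
write(84): buf=[56 84 _ _ _ _], head=0, tail=2, size=2
write(98): buf=[56 84 98 _ _ _], head=0, tail=3, size=3
write(35): buf=[56 84 98 35 _ _], head=0, tail=4, size=4
read(): buf=[_ 84 98 35 _ _], head=1, tail=4, size=3
read(): buf=[_ _ 98 35 _ _], head=2, tail=4, size=2
write(3): buf=[_ _ 98 35 3 _], head=2, tail=5, size=3
write(3): buf=[_ _ 98 35 3 3], head=2, tail=0, size=4
read(): buf=[_ _ _ 35 3 3], head=3, tail=0, size=3
write(82): buf=[82 _ _ 35 3 3], head=3, tail=1, size=4
write(85): buf=[82 85 _ 35 3 3], head=3, tail=2, size=5
write(64): buf=[82 85 64 35 3 3], head=3, tail=3, size=6

Answer: 82 85 64 35 3 3
3
3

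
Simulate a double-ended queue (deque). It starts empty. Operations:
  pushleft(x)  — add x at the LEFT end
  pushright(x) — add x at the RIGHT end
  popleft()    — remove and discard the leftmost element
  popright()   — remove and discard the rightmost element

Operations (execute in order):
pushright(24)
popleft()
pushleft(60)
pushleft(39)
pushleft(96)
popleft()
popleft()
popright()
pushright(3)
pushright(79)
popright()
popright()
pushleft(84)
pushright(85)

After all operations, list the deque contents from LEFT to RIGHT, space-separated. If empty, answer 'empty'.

Answer: 84 85

Derivation:
pushright(24): [24]
popleft(): []
pushleft(60): [60]
pushleft(39): [39, 60]
pushleft(96): [96, 39, 60]
popleft(): [39, 60]
popleft(): [60]
popright(): []
pushright(3): [3]
pushright(79): [3, 79]
popright(): [3]
popright(): []
pushleft(84): [84]
pushright(85): [84, 85]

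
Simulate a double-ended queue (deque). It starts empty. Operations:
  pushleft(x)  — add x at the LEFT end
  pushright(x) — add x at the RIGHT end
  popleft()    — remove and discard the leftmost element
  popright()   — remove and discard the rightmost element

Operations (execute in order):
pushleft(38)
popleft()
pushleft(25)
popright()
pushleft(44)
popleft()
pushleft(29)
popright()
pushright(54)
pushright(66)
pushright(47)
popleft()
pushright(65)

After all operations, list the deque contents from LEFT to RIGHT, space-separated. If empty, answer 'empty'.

Answer: 66 47 65

Derivation:
pushleft(38): [38]
popleft(): []
pushleft(25): [25]
popright(): []
pushleft(44): [44]
popleft(): []
pushleft(29): [29]
popright(): []
pushright(54): [54]
pushright(66): [54, 66]
pushright(47): [54, 66, 47]
popleft(): [66, 47]
pushright(65): [66, 47, 65]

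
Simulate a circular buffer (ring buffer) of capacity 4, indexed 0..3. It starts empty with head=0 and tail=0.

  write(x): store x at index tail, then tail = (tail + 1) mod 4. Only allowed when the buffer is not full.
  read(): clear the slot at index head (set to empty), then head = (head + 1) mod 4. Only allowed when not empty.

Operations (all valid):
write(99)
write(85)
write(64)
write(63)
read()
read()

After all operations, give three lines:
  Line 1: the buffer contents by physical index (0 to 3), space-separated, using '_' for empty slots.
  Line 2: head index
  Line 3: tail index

write(99): buf=[99 _ _ _], head=0, tail=1, size=1
write(85): buf=[99 85 _ _], head=0, tail=2, size=2
write(64): buf=[99 85 64 _], head=0, tail=3, size=3
write(63): buf=[99 85 64 63], head=0, tail=0, size=4
read(): buf=[_ 85 64 63], head=1, tail=0, size=3
read(): buf=[_ _ 64 63], head=2, tail=0, size=2

Answer: _ _ 64 63
2
0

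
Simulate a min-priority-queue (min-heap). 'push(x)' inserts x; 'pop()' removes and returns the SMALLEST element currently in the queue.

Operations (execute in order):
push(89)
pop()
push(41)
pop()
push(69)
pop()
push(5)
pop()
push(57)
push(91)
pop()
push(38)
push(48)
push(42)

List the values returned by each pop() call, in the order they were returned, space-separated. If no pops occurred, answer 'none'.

push(89): heap contents = [89]
pop() → 89: heap contents = []
push(41): heap contents = [41]
pop() → 41: heap contents = []
push(69): heap contents = [69]
pop() → 69: heap contents = []
push(5): heap contents = [5]
pop() → 5: heap contents = []
push(57): heap contents = [57]
push(91): heap contents = [57, 91]
pop() → 57: heap contents = [91]
push(38): heap contents = [38, 91]
push(48): heap contents = [38, 48, 91]
push(42): heap contents = [38, 42, 48, 91]

Answer: 89 41 69 5 57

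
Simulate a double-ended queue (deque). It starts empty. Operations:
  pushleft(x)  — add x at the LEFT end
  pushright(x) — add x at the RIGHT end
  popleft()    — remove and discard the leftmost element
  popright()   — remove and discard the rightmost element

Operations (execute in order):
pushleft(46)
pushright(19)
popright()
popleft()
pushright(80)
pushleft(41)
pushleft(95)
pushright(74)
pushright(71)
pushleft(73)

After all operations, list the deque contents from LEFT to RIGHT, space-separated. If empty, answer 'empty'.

Answer: 73 95 41 80 74 71

Derivation:
pushleft(46): [46]
pushright(19): [46, 19]
popright(): [46]
popleft(): []
pushright(80): [80]
pushleft(41): [41, 80]
pushleft(95): [95, 41, 80]
pushright(74): [95, 41, 80, 74]
pushright(71): [95, 41, 80, 74, 71]
pushleft(73): [73, 95, 41, 80, 74, 71]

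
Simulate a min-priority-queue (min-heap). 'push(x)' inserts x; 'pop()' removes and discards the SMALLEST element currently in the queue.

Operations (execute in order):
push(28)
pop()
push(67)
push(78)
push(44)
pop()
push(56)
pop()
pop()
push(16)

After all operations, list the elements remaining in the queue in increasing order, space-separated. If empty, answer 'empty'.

Answer: 16 78

Derivation:
push(28): heap contents = [28]
pop() → 28: heap contents = []
push(67): heap contents = [67]
push(78): heap contents = [67, 78]
push(44): heap contents = [44, 67, 78]
pop() → 44: heap contents = [67, 78]
push(56): heap contents = [56, 67, 78]
pop() → 56: heap contents = [67, 78]
pop() → 67: heap contents = [78]
push(16): heap contents = [16, 78]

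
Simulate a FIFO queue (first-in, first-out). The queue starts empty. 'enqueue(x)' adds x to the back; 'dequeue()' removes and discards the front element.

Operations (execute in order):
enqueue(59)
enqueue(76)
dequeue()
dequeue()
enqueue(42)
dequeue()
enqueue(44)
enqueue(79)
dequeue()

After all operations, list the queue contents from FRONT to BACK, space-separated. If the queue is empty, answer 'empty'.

enqueue(59): [59]
enqueue(76): [59, 76]
dequeue(): [76]
dequeue(): []
enqueue(42): [42]
dequeue(): []
enqueue(44): [44]
enqueue(79): [44, 79]
dequeue(): [79]

Answer: 79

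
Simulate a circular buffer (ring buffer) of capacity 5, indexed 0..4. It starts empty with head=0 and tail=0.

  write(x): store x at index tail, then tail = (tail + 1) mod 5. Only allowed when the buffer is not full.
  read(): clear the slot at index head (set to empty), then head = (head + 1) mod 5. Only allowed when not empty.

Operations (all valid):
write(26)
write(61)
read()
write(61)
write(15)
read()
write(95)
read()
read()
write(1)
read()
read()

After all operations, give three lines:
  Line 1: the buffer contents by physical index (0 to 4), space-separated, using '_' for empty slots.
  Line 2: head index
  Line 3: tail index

write(26): buf=[26 _ _ _ _], head=0, tail=1, size=1
write(61): buf=[26 61 _ _ _], head=0, tail=2, size=2
read(): buf=[_ 61 _ _ _], head=1, tail=2, size=1
write(61): buf=[_ 61 61 _ _], head=1, tail=3, size=2
write(15): buf=[_ 61 61 15 _], head=1, tail=4, size=3
read(): buf=[_ _ 61 15 _], head=2, tail=4, size=2
write(95): buf=[_ _ 61 15 95], head=2, tail=0, size=3
read(): buf=[_ _ _ 15 95], head=3, tail=0, size=2
read(): buf=[_ _ _ _ 95], head=4, tail=0, size=1
write(1): buf=[1 _ _ _ 95], head=4, tail=1, size=2
read(): buf=[1 _ _ _ _], head=0, tail=1, size=1
read(): buf=[_ _ _ _ _], head=1, tail=1, size=0

Answer: _ _ _ _ _
1
1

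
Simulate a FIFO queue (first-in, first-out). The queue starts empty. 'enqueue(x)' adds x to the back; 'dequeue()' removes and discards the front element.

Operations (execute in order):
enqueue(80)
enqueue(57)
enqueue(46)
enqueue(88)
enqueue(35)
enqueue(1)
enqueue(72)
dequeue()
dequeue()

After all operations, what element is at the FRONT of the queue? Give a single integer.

enqueue(80): queue = [80]
enqueue(57): queue = [80, 57]
enqueue(46): queue = [80, 57, 46]
enqueue(88): queue = [80, 57, 46, 88]
enqueue(35): queue = [80, 57, 46, 88, 35]
enqueue(1): queue = [80, 57, 46, 88, 35, 1]
enqueue(72): queue = [80, 57, 46, 88, 35, 1, 72]
dequeue(): queue = [57, 46, 88, 35, 1, 72]
dequeue(): queue = [46, 88, 35, 1, 72]

Answer: 46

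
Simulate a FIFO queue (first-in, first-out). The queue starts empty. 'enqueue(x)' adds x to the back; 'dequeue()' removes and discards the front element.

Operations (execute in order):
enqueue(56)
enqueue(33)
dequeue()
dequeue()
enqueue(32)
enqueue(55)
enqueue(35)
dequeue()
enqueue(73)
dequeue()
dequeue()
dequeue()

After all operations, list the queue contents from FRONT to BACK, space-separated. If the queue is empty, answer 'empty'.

enqueue(56): [56]
enqueue(33): [56, 33]
dequeue(): [33]
dequeue(): []
enqueue(32): [32]
enqueue(55): [32, 55]
enqueue(35): [32, 55, 35]
dequeue(): [55, 35]
enqueue(73): [55, 35, 73]
dequeue(): [35, 73]
dequeue(): [73]
dequeue(): []

Answer: empty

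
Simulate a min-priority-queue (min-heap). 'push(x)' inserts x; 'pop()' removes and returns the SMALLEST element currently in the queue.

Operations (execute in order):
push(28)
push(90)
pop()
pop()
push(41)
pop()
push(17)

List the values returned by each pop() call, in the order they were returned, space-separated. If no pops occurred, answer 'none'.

Answer: 28 90 41

Derivation:
push(28): heap contents = [28]
push(90): heap contents = [28, 90]
pop() → 28: heap contents = [90]
pop() → 90: heap contents = []
push(41): heap contents = [41]
pop() → 41: heap contents = []
push(17): heap contents = [17]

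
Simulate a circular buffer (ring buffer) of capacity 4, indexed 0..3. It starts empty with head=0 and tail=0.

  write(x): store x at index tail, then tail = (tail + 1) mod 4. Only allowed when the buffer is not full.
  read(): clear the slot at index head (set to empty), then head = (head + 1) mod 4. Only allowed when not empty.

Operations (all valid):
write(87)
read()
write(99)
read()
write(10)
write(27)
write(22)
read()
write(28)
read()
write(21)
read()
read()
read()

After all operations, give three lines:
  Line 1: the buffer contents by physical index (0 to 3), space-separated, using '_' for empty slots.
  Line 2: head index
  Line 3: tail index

write(87): buf=[87 _ _ _], head=0, tail=1, size=1
read(): buf=[_ _ _ _], head=1, tail=1, size=0
write(99): buf=[_ 99 _ _], head=1, tail=2, size=1
read(): buf=[_ _ _ _], head=2, tail=2, size=0
write(10): buf=[_ _ 10 _], head=2, tail=3, size=1
write(27): buf=[_ _ 10 27], head=2, tail=0, size=2
write(22): buf=[22 _ 10 27], head=2, tail=1, size=3
read(): buf=[22 _ _ 27], head=3, tail=1, size=2
write(28): buf=[22 28 _ 27], head=3, tail=2, size=3
read(): buf=[22 28 _ _], head=0, tail=2, size=2
write(21): buf=[22 28 21 _], head=0, tail=3, size=3
read(): buf=[_ 28 21 _], head=1, tail=3, size=2
read(): buf=[_ _ 21 _], head=2, tail=3, size=1
read(): buf=[_ _ _ _], head=3, tail=3, size=0

Answer: _ _ _ _
3
3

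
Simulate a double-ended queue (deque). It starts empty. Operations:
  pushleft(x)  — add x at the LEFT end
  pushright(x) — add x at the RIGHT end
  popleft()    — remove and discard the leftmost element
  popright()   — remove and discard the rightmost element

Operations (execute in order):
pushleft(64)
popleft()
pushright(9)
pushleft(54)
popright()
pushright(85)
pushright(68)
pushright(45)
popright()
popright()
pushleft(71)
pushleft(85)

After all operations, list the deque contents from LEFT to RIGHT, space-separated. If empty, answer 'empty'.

pushleft(64): [64]
popleft(): []
pushright(9): [9]
pushleft(54): [54, 9]
popright(): [54]
pushright(85): [54, 85]
pushright(68): [54, 85, 68]
pushright(45): [54, 85, 68, 45]
popright(): [54, 85, 68]
popright(): [54, 85]
pushleft(71): [71, 54, 85]
pushleft(85): [85, 71, 54, 85]

Answer: 85 71 54 85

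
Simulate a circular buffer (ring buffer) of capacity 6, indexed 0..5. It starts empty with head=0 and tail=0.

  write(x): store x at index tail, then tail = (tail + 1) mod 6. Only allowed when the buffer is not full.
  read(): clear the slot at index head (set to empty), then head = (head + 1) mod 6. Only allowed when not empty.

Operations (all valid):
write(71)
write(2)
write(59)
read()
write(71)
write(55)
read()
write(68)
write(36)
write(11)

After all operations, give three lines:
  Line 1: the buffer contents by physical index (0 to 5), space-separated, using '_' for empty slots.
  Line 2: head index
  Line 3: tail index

write(71): buf=[71 _ _ _ _ _], head=0, tail=1, size=1
write(2): buf=[71 2 _ _ _ _], head=0, tail=2, size=2
write(59): buf=[71 2 59 _ _ _], head=0, tail=3, size=3
read(): buf=[_ 2 59 _ _ _], head=1, tail=3, size=2
write(71): buf=[_ 2 59 71 _ _], head=1, tail=4, size=3
write(55): buf=[_ 2 59 71 55 _], head=1, tail=5, size=4
read(): buf=[_ _ 59 71 55 _], head=2, tail=5, size=3
write(68): buf=[_ _ 59 71 55 68], head=2, tail=0, size=4
write(36): buf=[36 _ 59 71 55 68], head=2, tail=1, size=5
write(11): buf=[36 11 59 71 55 68], head=2, tail=2, size=6

Answer: 36 11 59 71 55 68
2
2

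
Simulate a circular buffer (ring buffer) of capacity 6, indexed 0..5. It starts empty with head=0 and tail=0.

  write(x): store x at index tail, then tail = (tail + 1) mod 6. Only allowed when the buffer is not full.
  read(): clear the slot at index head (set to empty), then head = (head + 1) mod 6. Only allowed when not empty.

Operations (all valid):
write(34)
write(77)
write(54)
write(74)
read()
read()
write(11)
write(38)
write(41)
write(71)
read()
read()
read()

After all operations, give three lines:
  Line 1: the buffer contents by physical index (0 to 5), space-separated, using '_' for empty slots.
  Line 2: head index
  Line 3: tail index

Answer: 41 71 _ _ _ 38
5
2

Derivation:
write(34): buf=[34 _ _ _ _ _], head=0, tail=1, size=1
write(77): buf=[34 77 _ _ _ _], head=0, tail=2, size=2
write(54): buf=[34 77 54 _ _ _], head=0, tail=3, size=3
write(74): buf=[34 77 54 74 _ _], head=0, tail=4, size=4
read(): buf=[_ 77 54 74 _ _], head=1, tail=4, size=3
read(): buf=[_ _ 54 74 _ _], head=2, tail=4, size=2
write(11): buf=[_ _ 54 74 11 _], head=2, tail=5, size=3
write(38): buf=[_ _ 54 74 11 38], head=2, tail=0, size=4
write(41): buf=[41 _ 54 74 11 38], head=2, tail=1, size=5
write(71): buf=[41 71 54 74 11 38], head=2, tail=2, size=6
read(): buf=[41 71 _ 74 11 38], head=3, tail=2, size=5
read(): buf=[41 71 _ _ 11 38], head=4, tail=2, size=4
read(): buf=[41 71 _ _ _ 38], head=5, tail=2, size=3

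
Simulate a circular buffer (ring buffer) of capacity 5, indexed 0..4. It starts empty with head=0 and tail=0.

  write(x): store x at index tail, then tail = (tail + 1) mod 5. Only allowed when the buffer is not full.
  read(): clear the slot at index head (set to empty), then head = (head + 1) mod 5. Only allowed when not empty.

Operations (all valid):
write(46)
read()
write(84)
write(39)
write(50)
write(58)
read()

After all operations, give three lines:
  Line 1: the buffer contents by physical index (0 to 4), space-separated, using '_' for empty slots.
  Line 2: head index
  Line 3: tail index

write(46): buf=[46 _ _ _ _], head=0, tail=1, size=1
read(): buf=[_ _ _ _ _], head=1, tail=1, size=0
write(84): buf=[_ 84 _ _ _], head=1, tail=2, size=1
write(39): buf=[_ 84 39 _ _], head=1, tail=3, size=2
write(50): buf=[_ 84 39 50 _], head=1, tail=4, size=3
write(58): buf=[_ 84 39 50 58], head=1, tail=0, size=4
read(): buf=[_ _ 39 50 58], head=2, tail=0, size=3

Answer: _ _ 39 50 58
2
0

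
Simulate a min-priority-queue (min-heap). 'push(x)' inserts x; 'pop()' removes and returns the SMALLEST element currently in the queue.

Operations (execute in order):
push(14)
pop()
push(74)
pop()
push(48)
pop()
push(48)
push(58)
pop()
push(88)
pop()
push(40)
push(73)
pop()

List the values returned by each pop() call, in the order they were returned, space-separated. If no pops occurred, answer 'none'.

push(14): heap contents = [14]
pop() → 14: heap contents = []
push(74): heap contents = [74]
pop() → 74: heap contents = []
push(48): heap contents = [48]
pop() → 48: heap contents = []
push(48): heap contents = [48]
push(58): heap contents = [48, 58]
pop() → 48: heap contents = [58]
push(88): heap contents = [58, 88]
pop() → 58: heap contents = [88]
push(40): heap contents = [40, 88]
push(73): heap contents = [40, 73, 88]
pop() → 40: heap contents = [73, 88]

Answer: 14 74 48 48 58 40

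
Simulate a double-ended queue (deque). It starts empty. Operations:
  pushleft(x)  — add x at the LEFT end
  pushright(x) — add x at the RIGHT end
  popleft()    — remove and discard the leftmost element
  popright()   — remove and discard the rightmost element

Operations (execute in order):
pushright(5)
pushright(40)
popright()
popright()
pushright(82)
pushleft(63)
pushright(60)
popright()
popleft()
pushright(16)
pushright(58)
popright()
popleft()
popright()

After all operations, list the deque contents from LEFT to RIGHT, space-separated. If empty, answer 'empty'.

Answer: empty

Derivation:
pushright(5): [5]
pushright(40): [5, 40]
popright(): [5]
popright(): []
pushright(82): [82]
pushleft(63): [63, 82]
pushright(60): [63, 82, 60]
popright(): [63, 82]
popleft(): [82]
pushright(16): [82, 16]
pushright(58): [82, 16, 58]
popright(): [82, 16]
popleft(): [16]
popright(): []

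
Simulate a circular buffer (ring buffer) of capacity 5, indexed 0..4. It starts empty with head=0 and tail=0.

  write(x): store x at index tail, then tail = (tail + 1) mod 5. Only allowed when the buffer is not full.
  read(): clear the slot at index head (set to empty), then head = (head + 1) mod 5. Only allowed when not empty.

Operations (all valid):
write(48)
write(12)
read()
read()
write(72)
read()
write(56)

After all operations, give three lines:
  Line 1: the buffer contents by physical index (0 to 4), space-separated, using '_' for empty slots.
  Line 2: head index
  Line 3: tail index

write(48): buf=[48 _ _ _ _], head=0, tail=1, size=1
write(12): buf=[48 12 _ _ _], head=0, tail=2, size=2
read(): buf=[_ 12 _ _ _], head=1, tail=2, size=1
read(): buf=[_ _ _ _ _], head=2, tail=2, size=0
write(72): buf=[_ _ 72 _ _], head=2, tail=3, size=1
read(): buf=[_ _ _ _ _], head=3, tail=3, size=0
write(56): buf=[_ _ _ 56 _], head=3, tail=4, size=1

Answer: _ _ _ 56 _
3
4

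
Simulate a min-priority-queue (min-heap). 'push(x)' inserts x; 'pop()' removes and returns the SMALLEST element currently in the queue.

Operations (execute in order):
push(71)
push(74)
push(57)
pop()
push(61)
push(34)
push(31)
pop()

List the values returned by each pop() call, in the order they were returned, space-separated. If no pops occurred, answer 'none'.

push(71): heap contents = [71]
push(74): heap contents = [71, 74]
push(57): heap contents = [57, 71, 74]
pop() → 57: heap contents = [71, 74]
push(61): heap contents = [61, 71, 74]
push(34): heap contents = [34, 61, 71, 74]
push(31): heap contents = [31, 34, 61, 71, 74]
pop() → 31: heap contents = [34, 61, 71, 74]

Answer: 57 31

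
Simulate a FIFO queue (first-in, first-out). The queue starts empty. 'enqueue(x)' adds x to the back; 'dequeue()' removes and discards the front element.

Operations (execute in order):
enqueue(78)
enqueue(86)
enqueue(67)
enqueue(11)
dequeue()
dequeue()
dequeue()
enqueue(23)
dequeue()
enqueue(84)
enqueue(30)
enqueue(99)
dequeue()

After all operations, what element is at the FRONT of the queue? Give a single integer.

Answer: 84

Derivation:
enqueue(78): queue = [78]
enqueue(86): queue = [78, 86]
enqueue(67): queue = [78, 86, 67]
enqueue(11): queue = [78, 86, 67, 11]
dequeue(): queue = [86, 67, 11]
dequeue(): queue = [67, 11]
dequeue(): queue = [11]
enqueue(23): queue = [11, 23]
dequeue(): queue = [23]
enqueue(84): queue = [23, 84]
enqueue(30): queue = [23, 84, 30]
enqueue(99): queue = [23, 84, 30, 99]
dequeue(): queue = [84, 30, 99]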